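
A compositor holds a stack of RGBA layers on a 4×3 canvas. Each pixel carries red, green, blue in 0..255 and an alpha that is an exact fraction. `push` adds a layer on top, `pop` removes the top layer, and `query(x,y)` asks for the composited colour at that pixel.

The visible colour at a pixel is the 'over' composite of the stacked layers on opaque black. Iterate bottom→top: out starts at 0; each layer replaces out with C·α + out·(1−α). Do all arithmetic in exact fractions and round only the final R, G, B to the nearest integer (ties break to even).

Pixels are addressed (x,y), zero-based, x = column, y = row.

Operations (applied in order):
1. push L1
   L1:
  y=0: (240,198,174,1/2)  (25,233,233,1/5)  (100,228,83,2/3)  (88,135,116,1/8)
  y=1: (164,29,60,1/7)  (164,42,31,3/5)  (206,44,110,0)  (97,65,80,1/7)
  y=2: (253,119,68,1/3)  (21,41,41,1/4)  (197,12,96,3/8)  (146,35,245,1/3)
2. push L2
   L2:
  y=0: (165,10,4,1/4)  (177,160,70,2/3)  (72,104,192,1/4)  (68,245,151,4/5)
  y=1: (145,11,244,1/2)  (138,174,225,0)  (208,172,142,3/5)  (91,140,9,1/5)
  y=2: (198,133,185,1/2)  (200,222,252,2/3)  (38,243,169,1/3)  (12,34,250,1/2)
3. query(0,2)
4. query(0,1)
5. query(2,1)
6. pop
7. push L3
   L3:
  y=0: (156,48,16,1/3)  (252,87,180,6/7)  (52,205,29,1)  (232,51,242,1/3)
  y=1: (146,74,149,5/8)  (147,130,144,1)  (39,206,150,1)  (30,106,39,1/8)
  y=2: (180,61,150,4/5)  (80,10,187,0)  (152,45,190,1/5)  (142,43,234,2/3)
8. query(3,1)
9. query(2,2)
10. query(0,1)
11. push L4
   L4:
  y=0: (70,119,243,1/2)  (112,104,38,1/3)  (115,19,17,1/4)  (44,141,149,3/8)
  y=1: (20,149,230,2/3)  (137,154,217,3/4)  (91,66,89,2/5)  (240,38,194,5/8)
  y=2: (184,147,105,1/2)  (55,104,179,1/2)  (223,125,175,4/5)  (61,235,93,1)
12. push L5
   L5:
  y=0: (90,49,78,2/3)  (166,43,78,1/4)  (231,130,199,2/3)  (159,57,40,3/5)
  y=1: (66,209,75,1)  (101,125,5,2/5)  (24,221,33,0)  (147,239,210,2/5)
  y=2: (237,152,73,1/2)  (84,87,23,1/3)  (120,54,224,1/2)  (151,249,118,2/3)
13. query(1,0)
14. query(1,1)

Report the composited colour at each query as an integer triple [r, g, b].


at x=0,y=2 over L1,L2:
after L1 α=1/3: [253/3, 119/3, 68/3]
after L2 α=1/2: [847/6, 259/3, 623/6]
rounded: [141, 86, 104]

query (0,1) [L1,L2] — begin 0,0,0
after L1 α=1/7: [164/7, 29/7, 60/7]
after L2 α=1/2: [1179/14, 53/7, 884/7]
= [84, 8, 126]

query (2,1) [L1,L2] — begin 0,0,0
+L1 (α=0) → [0, 0, 0]
+L2 (α=3/5) → [624/5, 516/5, 426/5]
= [125, 103, 85]

at x=3,y=1 over L1,L3:
after L1 α=1/7: [97/7, 65/7, 80/7]
after L3 α=1/8: [127/8, 171/8, 119/8]
→ [16, 21, 15]

(2,2) stack=L1,L3; from [0,0,0]:
L1 α=3/8: [591/8, 9/2, 36]
L3 α=1/5: [179/2, 63/5, 334/5]
= [90, 13, 67]

at x=0,y=1 over L1,L3:
after L1 α=1/7: [164/7, 29/7, 60/7]
after L3 α=5/8: [2801/28, 2677/56, 5395/56]
= [100, 48, 96]

at x=1,y=0 over L1,L3,L4,L5:
L1 α=1/5: [5, 233/5, 233/5]
L3 α=6/7: [1517/7, 2843/35, 5633/35]
L4 α=1/3: [3818/21, 9326/105, 12596/105]
L5 α=1/4: [1245/7, 10831/140, 7663/70]
→ [178, 77, 109]

query (1,1) [L1,L3,L4,L5] — begin 0,0,0
+L1 (α=3/5) → [492/5, 126/5, 93/5]
+L3 (α=1) → [147, 130, 144]
+L4 (α=3/4) → [279/2, 148, 795/4]
+L5 (α=2/5) → [1241/10, 694/5, 485/4]
rounded: [124, 139, 121]


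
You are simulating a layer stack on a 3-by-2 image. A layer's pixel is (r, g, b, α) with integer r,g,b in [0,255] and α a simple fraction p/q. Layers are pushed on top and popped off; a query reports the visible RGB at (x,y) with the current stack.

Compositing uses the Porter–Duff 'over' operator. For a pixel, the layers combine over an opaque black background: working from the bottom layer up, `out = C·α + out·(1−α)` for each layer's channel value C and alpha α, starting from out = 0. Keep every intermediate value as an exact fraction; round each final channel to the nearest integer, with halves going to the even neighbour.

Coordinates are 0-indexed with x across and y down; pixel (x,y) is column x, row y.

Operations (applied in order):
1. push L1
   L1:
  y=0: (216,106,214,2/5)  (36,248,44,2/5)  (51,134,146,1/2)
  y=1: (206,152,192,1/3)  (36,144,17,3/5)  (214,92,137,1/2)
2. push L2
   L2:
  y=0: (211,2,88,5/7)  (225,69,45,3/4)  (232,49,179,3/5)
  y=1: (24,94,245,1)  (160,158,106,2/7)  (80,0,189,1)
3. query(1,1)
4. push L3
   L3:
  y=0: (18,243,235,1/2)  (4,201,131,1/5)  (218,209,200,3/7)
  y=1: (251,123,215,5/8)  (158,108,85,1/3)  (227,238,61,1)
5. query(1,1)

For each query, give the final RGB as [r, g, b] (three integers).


query (1,1) [L1,L2] — begin 0,0,0
L1 α=3/5: [108/5, 432/5, 51/5]
L2 α=2/7: [428/7, 748/7, 263/7]
→ [61, 107, 38]

at x=1,y=1 over L1,L2,L3:
L1 α=3/5: [108/5, 432/5, 51/5]
L2 α=2/7: [428/7, 748/7, 263/7]
L3 α=1/3: [654/7, 2252/21, 1121/21]
rounded: [93, 107, 53]


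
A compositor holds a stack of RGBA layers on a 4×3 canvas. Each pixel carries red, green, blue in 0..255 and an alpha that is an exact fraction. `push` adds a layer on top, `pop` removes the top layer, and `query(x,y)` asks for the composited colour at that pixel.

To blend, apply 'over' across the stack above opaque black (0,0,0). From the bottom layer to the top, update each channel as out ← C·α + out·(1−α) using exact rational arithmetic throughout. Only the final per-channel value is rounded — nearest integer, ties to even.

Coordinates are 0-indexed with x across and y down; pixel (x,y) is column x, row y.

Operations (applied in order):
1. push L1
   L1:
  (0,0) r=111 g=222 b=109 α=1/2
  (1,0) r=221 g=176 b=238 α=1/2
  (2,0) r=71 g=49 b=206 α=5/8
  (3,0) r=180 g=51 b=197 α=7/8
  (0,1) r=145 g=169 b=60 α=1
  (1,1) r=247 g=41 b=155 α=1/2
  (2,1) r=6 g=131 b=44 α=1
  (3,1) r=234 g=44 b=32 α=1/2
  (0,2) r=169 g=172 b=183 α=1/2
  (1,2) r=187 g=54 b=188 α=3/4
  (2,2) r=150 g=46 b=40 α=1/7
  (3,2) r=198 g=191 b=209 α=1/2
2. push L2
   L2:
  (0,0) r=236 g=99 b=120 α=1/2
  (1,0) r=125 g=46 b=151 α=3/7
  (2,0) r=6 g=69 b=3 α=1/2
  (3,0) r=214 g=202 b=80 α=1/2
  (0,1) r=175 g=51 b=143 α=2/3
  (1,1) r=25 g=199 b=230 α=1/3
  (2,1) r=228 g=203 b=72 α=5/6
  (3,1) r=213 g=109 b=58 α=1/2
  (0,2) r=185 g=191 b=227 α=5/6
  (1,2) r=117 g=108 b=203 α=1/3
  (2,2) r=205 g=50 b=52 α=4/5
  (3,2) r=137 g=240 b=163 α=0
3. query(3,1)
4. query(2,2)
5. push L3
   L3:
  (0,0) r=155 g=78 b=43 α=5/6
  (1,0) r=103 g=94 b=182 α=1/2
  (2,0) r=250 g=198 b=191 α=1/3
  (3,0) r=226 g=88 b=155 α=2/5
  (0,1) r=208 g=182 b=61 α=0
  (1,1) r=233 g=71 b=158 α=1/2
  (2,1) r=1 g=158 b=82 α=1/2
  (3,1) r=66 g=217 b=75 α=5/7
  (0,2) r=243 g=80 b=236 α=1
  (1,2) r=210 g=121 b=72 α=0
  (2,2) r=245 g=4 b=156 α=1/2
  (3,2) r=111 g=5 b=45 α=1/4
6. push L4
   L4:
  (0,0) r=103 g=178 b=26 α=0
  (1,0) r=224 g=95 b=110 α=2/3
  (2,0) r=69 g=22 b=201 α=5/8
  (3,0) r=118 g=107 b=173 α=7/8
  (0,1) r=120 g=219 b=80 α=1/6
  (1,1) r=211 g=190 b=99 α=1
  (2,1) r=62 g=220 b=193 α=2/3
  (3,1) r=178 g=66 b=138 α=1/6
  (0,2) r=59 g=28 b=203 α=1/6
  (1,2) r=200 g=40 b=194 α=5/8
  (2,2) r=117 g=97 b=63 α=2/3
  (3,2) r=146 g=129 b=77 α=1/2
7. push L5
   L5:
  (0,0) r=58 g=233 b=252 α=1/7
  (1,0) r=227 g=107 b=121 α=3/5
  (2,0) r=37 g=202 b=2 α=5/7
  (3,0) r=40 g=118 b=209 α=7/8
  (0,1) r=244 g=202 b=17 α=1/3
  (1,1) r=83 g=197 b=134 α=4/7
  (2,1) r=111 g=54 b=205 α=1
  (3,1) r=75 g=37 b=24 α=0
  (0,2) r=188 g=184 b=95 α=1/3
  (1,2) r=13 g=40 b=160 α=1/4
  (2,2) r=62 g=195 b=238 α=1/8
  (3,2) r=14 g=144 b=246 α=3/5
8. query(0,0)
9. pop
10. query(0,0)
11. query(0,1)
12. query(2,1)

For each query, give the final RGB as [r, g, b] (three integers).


(3,1) stack=L1,L2; from [0,0,0]:
L1 α=1/2: [117, 22, 16]
L2 α=1/2: [165, 131/2, 37]
rounded: [165, 66, 37]

at x=2,y=2 over L1,L2:
after L1 α=1/7: [150/7, 46/7, 40/7]
after L2 α=4/5: [1178/7, 1446/35, 1496/35]
= [168, 41, 43]

(0,0) stack=L1,L2,L3,L4,L5; from [0,0,0]:
L1 α=1/2: [111/2, 111, 109/2]
L2 α=1/2: [583/4, 105, 349/4]
L3 α=5/6: [3683/24, 165/2, 403/8]
L4 α=0: [3683/24, 165/2, 403/8]
L5 α=1/7: [3915/28, 104, 2217/28]
rounded: [140, 104, 79]

query (0,0) [L1,L2,L3,L4] — begin 0,0,0
L1 α=1/2: [111/2, 111, 109/2]
L2 α=1/2: [583/4, 105, 349/4]
L3 α=5/6: [3683/24, 165/2, 403/8]
L4 α=0: [3683/24, 165/2, 403/8]
→ [153, 82, 50]

at x=0,y=1 over L1,L2,L3,L4:
L1 α=1: [145, 169, 60]
L2 α=2/3: [165, 271/3, 346/3]
L3 α=0: [165, 271/3, 346/3]
L4 α=1/6: [315/2, 1006/9, 985/9]
= [158, 112, 109]

(2,1) stack=L1,L2,L3,L4; from [0,0,0]:
+L1 (α=1) → [6, 131, 44]
+L2 (α=5/6) → [191, 191, 202/3]
+L3 (α=1/2) → [96, 349/2, 224/3]
+L4 (α=2/3) → [220/3, 1229/6, 1382/9]
→ [73, 205, 154]


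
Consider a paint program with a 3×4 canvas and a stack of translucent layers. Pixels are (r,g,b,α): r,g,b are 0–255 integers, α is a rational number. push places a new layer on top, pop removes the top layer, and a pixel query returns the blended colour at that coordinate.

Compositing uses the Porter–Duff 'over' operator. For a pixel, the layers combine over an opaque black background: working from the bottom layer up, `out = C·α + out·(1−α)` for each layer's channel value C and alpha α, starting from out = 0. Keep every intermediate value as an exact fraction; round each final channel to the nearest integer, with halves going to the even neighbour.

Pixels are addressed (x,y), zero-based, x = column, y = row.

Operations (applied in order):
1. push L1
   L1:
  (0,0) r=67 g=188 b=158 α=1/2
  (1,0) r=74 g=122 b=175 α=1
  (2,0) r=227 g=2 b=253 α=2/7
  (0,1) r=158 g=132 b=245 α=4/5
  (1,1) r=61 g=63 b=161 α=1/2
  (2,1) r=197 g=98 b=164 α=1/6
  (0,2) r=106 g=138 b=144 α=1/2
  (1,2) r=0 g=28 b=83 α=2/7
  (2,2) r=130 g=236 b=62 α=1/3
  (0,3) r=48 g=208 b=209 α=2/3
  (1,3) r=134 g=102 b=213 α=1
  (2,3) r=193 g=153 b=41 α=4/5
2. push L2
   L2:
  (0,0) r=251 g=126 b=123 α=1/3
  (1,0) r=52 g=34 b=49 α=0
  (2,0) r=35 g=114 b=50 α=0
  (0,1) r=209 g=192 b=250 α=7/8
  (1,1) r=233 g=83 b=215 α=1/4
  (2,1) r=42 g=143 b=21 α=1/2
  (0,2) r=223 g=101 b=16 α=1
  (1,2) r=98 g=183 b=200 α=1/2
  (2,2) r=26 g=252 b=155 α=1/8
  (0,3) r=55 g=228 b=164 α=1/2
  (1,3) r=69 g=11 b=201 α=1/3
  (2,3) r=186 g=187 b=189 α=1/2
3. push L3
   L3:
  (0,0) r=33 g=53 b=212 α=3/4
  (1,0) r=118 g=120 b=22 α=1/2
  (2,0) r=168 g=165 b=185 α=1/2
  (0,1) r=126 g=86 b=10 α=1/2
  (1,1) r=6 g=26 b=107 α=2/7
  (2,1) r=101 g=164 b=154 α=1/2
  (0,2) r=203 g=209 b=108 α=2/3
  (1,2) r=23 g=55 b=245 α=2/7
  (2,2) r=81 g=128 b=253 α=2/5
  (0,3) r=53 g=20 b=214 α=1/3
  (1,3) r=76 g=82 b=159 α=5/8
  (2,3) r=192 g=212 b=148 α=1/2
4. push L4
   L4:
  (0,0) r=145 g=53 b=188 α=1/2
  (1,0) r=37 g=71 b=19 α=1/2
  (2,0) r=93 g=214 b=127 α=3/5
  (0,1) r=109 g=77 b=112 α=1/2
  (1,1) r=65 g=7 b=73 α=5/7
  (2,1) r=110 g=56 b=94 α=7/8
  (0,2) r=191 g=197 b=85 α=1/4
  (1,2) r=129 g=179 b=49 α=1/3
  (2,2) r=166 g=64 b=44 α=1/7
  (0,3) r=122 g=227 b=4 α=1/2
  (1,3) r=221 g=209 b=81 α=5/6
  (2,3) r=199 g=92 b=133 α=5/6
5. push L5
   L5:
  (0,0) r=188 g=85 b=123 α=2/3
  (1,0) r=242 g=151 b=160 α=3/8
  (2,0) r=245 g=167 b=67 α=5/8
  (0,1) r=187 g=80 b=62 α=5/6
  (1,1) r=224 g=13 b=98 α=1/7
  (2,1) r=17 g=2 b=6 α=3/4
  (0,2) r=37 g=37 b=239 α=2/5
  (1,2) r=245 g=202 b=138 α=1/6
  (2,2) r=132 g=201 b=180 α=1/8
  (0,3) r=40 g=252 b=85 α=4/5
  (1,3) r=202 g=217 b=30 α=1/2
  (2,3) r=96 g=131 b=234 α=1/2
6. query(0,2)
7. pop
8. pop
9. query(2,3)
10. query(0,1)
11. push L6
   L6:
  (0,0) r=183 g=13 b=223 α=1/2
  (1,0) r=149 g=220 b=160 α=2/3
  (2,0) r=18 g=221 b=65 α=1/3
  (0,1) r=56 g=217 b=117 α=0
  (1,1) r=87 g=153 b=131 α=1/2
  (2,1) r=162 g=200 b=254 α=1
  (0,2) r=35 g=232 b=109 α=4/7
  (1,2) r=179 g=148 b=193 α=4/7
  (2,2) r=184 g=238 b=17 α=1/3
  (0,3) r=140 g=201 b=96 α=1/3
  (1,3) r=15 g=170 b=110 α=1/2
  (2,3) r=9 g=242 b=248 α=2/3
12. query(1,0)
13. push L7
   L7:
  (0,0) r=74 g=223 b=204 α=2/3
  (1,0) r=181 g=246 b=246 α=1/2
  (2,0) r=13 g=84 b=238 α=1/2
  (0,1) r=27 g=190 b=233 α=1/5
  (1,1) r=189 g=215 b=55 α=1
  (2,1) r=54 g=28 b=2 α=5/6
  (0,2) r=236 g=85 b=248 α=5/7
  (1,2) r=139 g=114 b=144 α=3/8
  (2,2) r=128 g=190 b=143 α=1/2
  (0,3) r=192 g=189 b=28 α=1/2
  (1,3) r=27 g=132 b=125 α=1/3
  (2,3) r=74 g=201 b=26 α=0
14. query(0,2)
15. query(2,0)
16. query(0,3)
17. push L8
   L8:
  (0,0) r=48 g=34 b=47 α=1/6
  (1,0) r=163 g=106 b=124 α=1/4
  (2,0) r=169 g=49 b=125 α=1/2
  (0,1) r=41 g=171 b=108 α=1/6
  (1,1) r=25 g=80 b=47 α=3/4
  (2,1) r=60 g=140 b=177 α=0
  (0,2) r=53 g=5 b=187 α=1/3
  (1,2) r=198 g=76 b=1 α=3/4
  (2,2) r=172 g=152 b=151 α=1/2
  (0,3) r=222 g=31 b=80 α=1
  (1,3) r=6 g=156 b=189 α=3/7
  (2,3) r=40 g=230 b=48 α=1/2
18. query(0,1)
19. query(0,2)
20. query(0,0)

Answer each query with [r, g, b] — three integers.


(0,2) stack=L1,L2,L3,L4,L5; from [0,0,0]:
L1 α=1/2: [53, 69, 72]
L2 α=1: [223, 101, 16]
L3 α=2/3: [629/3, 173, 232/3]
L4 α=1/4: [205, 179, 317/4]
L5 α=2/5: [689/5, 611/5, 2863/20]
→ [138, 122, 143]

query (2,3) [L1,L2,L3] — begin 0,0,0
+L1 (α=4/5) → [772/5, 612/5, 164/5]
+L2 (α=1/2) → [851/5, 1547/10, 1109/10]
+L3 (α=1/2) → [1811/10, 3667/20, 2589/20]
= [181, 183, 129]

at x=0,y=1 over L1,L2,L3:
L1 α=4/5: [632/5, 528/5, 196]
L2 α=7/8: [7947/40, 906/5, 973/4]
L3 α=1/2: [12987/80, 668/5, 1013/8]
= [162, 134, 127]

query (1,0) [L1,L2,L3,L6] — begin 0,0,0
L1 α=1: [74, 122, 175]
L2 α=0: [74, 122, 175]
L3 α=1/2: [96, 121, 197/2]
L6 α=2/3: [394/3, 187, 279/2]
→ [131, 187, 140]

(0,2) stack=L1,L2,L3,L6,L7; from [0,0,0]:
+L1 (α=1/2) → [53, 69, 72]
+L2 (α=1) → [223, 101, 16]
+L3 (α=2/3) → [629/3, 173, 232/3]
+L6 (α=4/7) → [769/7, 1447/7, 668/7]
+L7 (α=5/7) → [9798/49, 5869/49, 10016/49]
rounded: [200, 120, 204]

(2,0) stack=L1,L2,L3,L6,L7; from [0,0,0]:
+L1 (α=2/7) → [454/7, 4/7, 506/7]
+L2 (α=0) → [454/7, 4/7, 506/7]
+L3 (α=1/2) → [815/7, 1159/14, 1801/14]
+L6 (α=1/3) → [1756/21, 902/7, 752/7]
+L7 (α=1/2) → [2029/42, 745/7, 1209/7]
rounded: [48, 106, 173]

(0,3) stack=L1,L2,L3,L6,L7; from [0,0,0]:
after L1 α=2/3: [32, 416/3, 418/3]
after L2 α=1/2: [87/2, 550/3, 455/3]
after L3 α=1/3: [140/3, 1160/9, 1552/9]
after L6 α=1/3: [700/9, 4129/27, 3968/27]
after L7 α=1/2: [1214/9, 4616/27, 2362/27]
→ [135, 171, 87]

(0,1) stack=L1,L2,L3,L6,L7,L8; from [0,0,0]:
+L1 (α=4/5) → [632/5, 528/5, 196]
+L2 (α=7/8) → [7947/40, 906/5, 973/4]
+L3 (α=1/2) → [12987/80, 668/5, 1013/8]
+L6 (α=0) → [12987/80, 668/5, 1013/8]
+L7 (α=1/5) → [13527/100, 3622/25, 1479/10]
+L8 (α=1/6) → [14347/120, 4477/30, 565/4]
rounded: [120, 149, 141]

(0,2) stack=L1,L2,L3,L6,L7,L8; from [0,0,0]:
+L1 (α=1/2) → [53, 69, 72]
+L2 (α=1) → [223, 101, 16]
+L3 (α=2/3) → [629/3, 173, 232/3]
+L6 (α=4/7) → [769/7, 1447/7, 668/7]
+L7 (α=5/7) → [9798/49, 5869/49, 10016/49]
+L8 (α=1/3) → [22193/147, 11983/147, 29195/147]
rounded: [151, 82, 199]

(0,0) stack=L1,L2,L3,L6,L7,L8; from [0,0,0]:
L1 α=1/2: [67/2, 94, 79]
L2 α=1/3: [106, 314/3, 281/3]
L3 α=3/4: [205/4, 791/12, 2189/12]
L6 α=1/2: [937/8, 947/24, 4865/24]
L7 α=2/3: [707/8, 11651/72, 14657/72]
L8 α=1/6: [3919/48, 60703/432, 76669/432]
= [82, 141, 177]


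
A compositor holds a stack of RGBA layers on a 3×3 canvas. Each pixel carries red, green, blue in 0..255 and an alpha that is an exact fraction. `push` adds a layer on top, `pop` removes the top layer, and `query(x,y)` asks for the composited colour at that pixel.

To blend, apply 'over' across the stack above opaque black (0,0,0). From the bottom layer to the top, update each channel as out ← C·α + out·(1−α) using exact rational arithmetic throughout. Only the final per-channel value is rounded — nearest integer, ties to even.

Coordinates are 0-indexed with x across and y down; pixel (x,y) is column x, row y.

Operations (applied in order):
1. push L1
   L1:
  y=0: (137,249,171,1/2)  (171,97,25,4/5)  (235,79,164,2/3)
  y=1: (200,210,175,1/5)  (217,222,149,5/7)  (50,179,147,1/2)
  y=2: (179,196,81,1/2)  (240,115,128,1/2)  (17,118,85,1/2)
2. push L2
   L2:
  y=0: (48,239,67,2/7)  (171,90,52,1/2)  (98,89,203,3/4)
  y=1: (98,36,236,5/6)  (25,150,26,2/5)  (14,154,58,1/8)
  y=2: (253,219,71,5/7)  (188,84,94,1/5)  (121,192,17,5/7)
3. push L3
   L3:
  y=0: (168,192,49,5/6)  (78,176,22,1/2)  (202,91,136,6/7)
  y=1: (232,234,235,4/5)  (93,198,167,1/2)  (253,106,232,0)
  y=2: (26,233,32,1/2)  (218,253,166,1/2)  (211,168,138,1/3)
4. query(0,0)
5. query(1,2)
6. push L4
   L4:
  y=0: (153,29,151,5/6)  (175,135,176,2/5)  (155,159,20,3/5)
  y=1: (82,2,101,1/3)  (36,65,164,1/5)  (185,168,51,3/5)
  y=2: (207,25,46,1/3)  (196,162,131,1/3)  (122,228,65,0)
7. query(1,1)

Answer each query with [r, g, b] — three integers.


at x=0,y=0 over L1,L2,L3:
L1 α=1/2: [137/2, 249/2, 171/2]
L2 α=2/7: [877/14, 2201/14, 1123/14]
L3 α=5/6: [12637/84, 15641/84, 4553/84]
= [150, 186, 54]

at x=1,y=2 over L1,L2,L3:
after L1 α=1/2: [120, 115/2, 64]
after L2 α=1/5: [668/5, 314/5, 70]
after L3 α=1/2: [879/5, 1579/10, 118]
→ [176, 158, 118]

(1,1) stack=L1,L2,L3,L4; from [0,0,0]:
L1 α=5/7: [155, 1110/7, 745/7]
L2 α=2/5: [103, 1086/7, 2599/35]
L3 α=1/2: [98, 1236/7, 4222/35]
L4 α=1/5: [428/5, 5399/35, 22628/175]
rounded: [86, 154, 129]


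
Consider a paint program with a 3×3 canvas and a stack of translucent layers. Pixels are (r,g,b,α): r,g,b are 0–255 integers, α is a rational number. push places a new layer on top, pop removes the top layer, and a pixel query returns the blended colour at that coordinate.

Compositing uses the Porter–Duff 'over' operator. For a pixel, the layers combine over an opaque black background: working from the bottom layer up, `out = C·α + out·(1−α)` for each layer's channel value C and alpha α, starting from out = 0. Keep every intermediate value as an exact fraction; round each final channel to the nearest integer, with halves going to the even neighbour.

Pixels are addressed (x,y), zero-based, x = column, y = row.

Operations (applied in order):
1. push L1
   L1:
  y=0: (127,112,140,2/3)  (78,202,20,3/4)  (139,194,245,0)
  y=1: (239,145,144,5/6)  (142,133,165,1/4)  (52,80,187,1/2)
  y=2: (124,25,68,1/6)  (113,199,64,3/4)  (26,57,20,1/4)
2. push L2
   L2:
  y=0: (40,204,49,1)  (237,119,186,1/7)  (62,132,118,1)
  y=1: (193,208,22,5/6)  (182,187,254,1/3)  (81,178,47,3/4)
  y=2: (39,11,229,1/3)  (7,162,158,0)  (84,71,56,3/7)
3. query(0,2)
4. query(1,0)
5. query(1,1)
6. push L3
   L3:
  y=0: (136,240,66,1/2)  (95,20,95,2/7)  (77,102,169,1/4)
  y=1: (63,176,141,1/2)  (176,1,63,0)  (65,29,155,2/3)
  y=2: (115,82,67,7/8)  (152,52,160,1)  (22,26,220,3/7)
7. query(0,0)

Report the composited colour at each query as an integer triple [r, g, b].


query (0,2) [L1,L2] — begin 0,0,0
L1 α=1/6: [62/3, 25/6, 34/3]
L2 α=1/3: [241/9, 58/9, 755/9]
→ [27, 6, 84]

(1,0) stack=L1,L2; from [0,0,0]:
after L1 α=3/4: [117/2, 303/2, 15]
after L2 α=1/7: [84, 1028/7, 276/7]
rounded: [84, 147, 39]

query (1,1) [L1,L2] — begin 0,0,0
after L1 α=1/4: [71/2, 133/4, 165/4]
after L2 α=1/3: [253/3, 169/2, 673/6]
rounded: [84, 84, 112]

(0,0) stack=L1,L2,L3; from [0,0,0]:
after L1 α=2/3: [254/3, 224/3, 280/3]
after L2 α=1: [40, 204, 49]
after L3 α=1/2: [88, 222, 115/2]
→ [88, 222, 58]


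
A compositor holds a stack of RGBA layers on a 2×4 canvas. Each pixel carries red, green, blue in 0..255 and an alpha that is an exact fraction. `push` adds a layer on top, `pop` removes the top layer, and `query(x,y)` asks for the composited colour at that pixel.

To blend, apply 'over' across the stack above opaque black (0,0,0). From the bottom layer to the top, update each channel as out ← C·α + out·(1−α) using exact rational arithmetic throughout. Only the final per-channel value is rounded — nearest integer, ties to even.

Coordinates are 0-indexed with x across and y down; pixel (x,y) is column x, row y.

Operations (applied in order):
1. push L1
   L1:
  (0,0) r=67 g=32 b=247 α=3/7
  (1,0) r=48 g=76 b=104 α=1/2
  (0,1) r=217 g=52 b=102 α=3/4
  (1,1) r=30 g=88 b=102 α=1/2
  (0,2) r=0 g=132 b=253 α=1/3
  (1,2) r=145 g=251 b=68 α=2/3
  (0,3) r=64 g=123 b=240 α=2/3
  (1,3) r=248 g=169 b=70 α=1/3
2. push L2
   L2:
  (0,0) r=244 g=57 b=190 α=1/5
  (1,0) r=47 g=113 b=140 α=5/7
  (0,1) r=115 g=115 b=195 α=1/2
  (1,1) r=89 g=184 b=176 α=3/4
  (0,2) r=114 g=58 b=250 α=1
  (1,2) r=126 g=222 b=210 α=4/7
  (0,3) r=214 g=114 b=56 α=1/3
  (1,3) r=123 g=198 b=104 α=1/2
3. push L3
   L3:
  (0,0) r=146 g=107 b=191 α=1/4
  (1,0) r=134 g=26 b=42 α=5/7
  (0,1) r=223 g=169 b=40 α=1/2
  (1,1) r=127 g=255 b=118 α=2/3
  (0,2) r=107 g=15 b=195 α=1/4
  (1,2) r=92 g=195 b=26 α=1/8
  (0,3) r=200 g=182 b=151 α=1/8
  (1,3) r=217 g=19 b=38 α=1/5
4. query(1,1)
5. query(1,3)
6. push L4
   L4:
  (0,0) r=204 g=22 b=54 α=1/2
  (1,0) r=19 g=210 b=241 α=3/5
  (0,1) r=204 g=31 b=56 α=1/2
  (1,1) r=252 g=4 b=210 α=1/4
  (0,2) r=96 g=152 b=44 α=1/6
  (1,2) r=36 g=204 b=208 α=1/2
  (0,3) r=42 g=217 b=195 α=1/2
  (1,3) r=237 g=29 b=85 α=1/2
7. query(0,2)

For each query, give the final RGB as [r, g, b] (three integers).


(1,1) stack=L1,L2,L3; from [0,0,0]:
+L1 (α=1/2) → [15, 44, 51]
+L2 (α=3/4) → [141/2, 149, 579/4]
+L3 (α=2/3) → [649/6, 659/3, 1523/12]
rounded: [108, 220, 127]

query (1,3) [L1,L2,L3] — begin 0,0,0
+L1 (α=1/3) → [248/3, 169/3, 70/3]
+L2 (α=1/2) → [617/6, 763/6, 191/3]
+L3 (α=1/5) → [377/3, 1583/15, 878/15]
rounded: [126, 106, 59]

(0,2) stack=L1,L2,L3,L4; from [0,0,0]:
+L1 (α=1/3) → [0, 44, 253/3]
+L2 (α=1) → [114, 58, 250]
+L3 (α=1/4) → [449/4, 189/4, 945/4]
+L4 (α=1/6) → [2629/24, 1553/24, 4901/24]
= [110, 65, 204]


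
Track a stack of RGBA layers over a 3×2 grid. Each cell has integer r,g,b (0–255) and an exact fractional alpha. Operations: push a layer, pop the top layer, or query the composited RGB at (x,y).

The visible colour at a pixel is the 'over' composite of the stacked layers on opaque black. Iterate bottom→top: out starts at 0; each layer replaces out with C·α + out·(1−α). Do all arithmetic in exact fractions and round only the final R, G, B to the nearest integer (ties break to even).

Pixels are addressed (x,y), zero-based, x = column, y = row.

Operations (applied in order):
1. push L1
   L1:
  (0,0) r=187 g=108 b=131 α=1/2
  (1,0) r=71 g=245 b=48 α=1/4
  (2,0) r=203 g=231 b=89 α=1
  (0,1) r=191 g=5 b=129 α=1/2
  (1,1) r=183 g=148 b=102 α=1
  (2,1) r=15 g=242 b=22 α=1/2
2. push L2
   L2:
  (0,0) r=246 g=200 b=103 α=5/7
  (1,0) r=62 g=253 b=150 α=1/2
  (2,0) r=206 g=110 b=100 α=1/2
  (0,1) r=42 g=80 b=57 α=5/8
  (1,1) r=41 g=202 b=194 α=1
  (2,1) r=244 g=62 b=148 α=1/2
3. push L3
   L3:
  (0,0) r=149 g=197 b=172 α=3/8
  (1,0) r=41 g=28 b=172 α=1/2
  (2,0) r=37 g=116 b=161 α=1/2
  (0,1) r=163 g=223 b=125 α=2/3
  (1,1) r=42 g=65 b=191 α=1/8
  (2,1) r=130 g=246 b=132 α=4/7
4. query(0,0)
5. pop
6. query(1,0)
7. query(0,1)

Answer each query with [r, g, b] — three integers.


(0,0) stack=L1,L2,L3; from [0,0,0]:
L1 α=1/2: [187/2, 54, 131/2]
L2 α=5/7: [1417/7, 1108/7, 646/7]
L3 α=3/8: [5107/28, 9677/56, 3421/28]
rounded: [182, 173, 122]

(1,0) stack=L1,L2; from [0,0,0]:
after L1 α=1/4: [71/4, 245/4, 12]
after L2 α=1/2: [319/8, 1257/8, 81]
rounded: [40, 157, 81]

query (0,1) [L1,L2] — begin 0,0,0
after L1 α=1/2: [191/2, 5/2, 129/2]
after L2 α=5/8: [993/16, 815/16, 957/16]
→ [62, 51, 60]


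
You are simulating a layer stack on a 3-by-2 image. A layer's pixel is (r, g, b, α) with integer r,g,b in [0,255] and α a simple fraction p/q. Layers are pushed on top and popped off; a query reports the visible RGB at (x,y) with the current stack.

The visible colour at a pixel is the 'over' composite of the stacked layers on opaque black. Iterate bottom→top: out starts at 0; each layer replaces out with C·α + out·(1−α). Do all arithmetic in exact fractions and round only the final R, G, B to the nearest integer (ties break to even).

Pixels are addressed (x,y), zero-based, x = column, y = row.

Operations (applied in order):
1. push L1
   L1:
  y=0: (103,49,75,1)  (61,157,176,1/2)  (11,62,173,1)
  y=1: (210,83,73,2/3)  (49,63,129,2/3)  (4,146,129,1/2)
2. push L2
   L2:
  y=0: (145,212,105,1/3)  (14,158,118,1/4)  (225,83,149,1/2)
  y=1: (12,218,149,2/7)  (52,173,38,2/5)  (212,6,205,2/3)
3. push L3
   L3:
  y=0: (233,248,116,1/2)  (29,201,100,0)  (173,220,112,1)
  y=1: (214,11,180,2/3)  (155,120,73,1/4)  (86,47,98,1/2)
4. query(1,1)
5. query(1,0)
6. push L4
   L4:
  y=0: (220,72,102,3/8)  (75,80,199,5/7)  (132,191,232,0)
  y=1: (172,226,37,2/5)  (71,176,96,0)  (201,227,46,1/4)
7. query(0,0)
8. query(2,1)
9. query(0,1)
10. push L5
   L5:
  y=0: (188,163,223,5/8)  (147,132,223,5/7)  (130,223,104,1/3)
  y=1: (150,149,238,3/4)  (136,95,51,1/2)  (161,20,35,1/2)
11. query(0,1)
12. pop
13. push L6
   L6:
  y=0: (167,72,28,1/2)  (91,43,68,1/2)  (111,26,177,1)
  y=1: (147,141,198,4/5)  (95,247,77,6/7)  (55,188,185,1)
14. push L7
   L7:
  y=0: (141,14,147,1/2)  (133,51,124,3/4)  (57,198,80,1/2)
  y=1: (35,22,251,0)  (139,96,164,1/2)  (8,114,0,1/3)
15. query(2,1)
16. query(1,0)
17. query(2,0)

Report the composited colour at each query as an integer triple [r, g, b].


at x=1,y=1 over L1,L2,L3:
L1 α=2/3: [98/3, 42, 86]
L2 α=2/5: [202/5, 472/5, 334/5]
L3 α=1/4: [1381/20, 504/5, 1367/20]
= [69, 101, 68]

at x=1,y=0 over L1,L2,L3:
L1 α=1/2: [61/2, 157/2, 88]
L2 α=1/4: [211/8, 787/8, 191/2]
L3 α=0: [211/8, 787/8, 191/2]
→ [26, 98, 96]

at x=0,y=0 over L1,L2,L3,L4:
after L1 α=1: [103, 49, 75]
after L2 α=1/3: [117, 310/3, 85]
after L3 α=1/2: [175, 527/3, 201/2]
after L4 α=3/8: [1535/8, 3283/24, 1617/16]
= [192, 137, 101]

query (2,1) [L1,L2,L3,L4] — begin 0,0,0
after L1 α=1/2: [2, 73, 129/2]
after L2 α=2/3: [142, 85/3, 949/6]
after L3 α=1/2: [114, 113/3, 1537/12]
after L4 α=1/4: [543/4, 85, 1721/16]
rounded: [136, 85, 108]

query (0,1) [L1,L2,L3,L4] — begin 0,0,0
+L1 (α=2/3) → [140, 166/3, 146/3]
+L2 (α=2/7) → [724/7, 2138/21, 232/3]
+L3 (α=2/3) → [1240/7, 2600/63, 1312/9]
+L4 (α=2/5) → [6128/35, 12092/105, 1534/15]
→ [175, 115, 102]

(0,1) stack=L1,L2,L3,L4,L5; from [0,0,0]:
+L1 (α=2/3) → [140, 166/3, 146/3]
+L2 (α=2/7) → [724/7, 2138/21, 232/3]
+L3 (α=2/3) → [1240/7, 2600/63, 1312/9]
+L4 (α=2/5) → [6128/35, 12092/105, 1534/15]
+L5 (α=3/4) → [10939/70, 59027/420, 3061/15]
rounded: [156, 141, 204]

query (2,1) [L1,L2,L3,L4,L6,L7] — begin 0,0,0
after L1 α=1/2: [2, 73, 129/2]
after L2 α=2/3: [142, 85/3, 949/6]
after L3 α=1/2: [114, 113/3, 1537/12]
after L4 α=1/4: [543/4, 85, 1721/16]
after L6 α=1: [55, 188, 185]
after L7 α=1/3: [118/3, 490/3, 370/3]
rounded: [39, 163, 123]

at x=1,y=0 over L1,L2,L3,L4,L6,L7:
L1 α=1/2: [61/2, 157/2, 88]
L2 α=1/4: [211/8, 787/8, 191/2]
L3 α=0: [211/8, 787/8, 191/2]
L4 α=5/7: [1711/28, 341/4, 1186/7]
L6 α=1/2: [4259/56, 513/8, 831/7]
L7 α=3/4: [26603/224, 1737/32, 3435/28]
= [119, 54, 123]

query (2,0) [L1,L2,L3,L4,L6,L7] — begin 0,0,0
L1 α=1: [11, 62, 173]
L2 α=1/2: [118, 145/2, 161]
L3 α=1: [173, 220, 112]
L4 α=0: [173, 220, 112]
L6 α=1: [111, 26, 177]
L7 α=1/2: [84, 112, 257/2]
= [84, 112, 128]


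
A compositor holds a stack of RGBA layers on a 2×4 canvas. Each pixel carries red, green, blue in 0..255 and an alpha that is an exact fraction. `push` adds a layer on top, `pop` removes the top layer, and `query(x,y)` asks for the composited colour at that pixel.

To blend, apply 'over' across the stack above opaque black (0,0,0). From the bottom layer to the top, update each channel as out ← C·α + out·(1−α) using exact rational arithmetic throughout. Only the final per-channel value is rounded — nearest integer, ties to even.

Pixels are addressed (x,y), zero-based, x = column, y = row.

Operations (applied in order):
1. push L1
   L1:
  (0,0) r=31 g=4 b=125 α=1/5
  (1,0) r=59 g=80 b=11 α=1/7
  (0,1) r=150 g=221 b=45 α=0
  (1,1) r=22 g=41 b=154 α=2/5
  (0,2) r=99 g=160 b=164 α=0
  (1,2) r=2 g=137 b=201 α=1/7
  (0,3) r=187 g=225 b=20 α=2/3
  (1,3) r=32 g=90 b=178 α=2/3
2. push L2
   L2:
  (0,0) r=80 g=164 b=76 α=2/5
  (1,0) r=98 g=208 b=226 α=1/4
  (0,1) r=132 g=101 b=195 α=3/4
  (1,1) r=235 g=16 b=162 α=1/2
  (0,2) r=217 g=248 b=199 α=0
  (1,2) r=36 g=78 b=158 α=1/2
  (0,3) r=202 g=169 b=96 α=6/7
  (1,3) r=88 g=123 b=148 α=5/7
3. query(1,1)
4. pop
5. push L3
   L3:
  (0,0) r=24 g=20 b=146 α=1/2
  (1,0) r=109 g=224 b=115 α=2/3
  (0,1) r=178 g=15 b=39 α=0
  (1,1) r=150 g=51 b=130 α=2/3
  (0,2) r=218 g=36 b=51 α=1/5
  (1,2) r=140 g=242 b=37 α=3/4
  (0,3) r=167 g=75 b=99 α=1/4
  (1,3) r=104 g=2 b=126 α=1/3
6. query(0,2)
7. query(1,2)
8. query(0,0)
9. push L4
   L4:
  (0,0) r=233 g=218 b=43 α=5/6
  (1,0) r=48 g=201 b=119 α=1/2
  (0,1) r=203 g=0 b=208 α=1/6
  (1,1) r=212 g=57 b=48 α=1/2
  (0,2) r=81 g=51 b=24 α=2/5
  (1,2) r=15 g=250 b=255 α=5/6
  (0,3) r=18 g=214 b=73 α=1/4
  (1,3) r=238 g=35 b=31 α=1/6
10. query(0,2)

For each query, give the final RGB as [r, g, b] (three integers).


query (1,1) [L1,L2] — begin 0,0,0
L1 α=2/5: [44/5, 82/5, 308/5]
L2 α=1/2: [1219/10, 81/5, 559/5]
→ [122, 16, 112]

query (0,2) [L1,L3] — begin 0,0,0
after L1 α=0: [0, 0, 0]
after L3 α=1/5: [218/5, 36/5, 51/5]
rounded: [44, 7, 10]

at x=1,y=2 over L1,L3:
+L1 (α=1/7) → [2/7, 137/7, 201/7]
+L3 (α=3/4) → [1471/14, 5219/28, 489/14]
→ [105, 186, 35]

query (0,0) [L1,L3] — begin 0,0,0
+L1 (α=1/5) → [31/5, 4/5, 25]
+L3 (α=1/2) → [151/10, 52/5, 171/2]
rounded: [15, 10, 86]

(0,2) stack=L1,L3,L4; from [0,0,0]:
L1 α=0: [0, 0, 0]
L3 α=1/5: [218/5, 36/5, 51/5]
L4 α=2/5: [1464/25, 618/25, 393/25]
→ [59, 25, 16]


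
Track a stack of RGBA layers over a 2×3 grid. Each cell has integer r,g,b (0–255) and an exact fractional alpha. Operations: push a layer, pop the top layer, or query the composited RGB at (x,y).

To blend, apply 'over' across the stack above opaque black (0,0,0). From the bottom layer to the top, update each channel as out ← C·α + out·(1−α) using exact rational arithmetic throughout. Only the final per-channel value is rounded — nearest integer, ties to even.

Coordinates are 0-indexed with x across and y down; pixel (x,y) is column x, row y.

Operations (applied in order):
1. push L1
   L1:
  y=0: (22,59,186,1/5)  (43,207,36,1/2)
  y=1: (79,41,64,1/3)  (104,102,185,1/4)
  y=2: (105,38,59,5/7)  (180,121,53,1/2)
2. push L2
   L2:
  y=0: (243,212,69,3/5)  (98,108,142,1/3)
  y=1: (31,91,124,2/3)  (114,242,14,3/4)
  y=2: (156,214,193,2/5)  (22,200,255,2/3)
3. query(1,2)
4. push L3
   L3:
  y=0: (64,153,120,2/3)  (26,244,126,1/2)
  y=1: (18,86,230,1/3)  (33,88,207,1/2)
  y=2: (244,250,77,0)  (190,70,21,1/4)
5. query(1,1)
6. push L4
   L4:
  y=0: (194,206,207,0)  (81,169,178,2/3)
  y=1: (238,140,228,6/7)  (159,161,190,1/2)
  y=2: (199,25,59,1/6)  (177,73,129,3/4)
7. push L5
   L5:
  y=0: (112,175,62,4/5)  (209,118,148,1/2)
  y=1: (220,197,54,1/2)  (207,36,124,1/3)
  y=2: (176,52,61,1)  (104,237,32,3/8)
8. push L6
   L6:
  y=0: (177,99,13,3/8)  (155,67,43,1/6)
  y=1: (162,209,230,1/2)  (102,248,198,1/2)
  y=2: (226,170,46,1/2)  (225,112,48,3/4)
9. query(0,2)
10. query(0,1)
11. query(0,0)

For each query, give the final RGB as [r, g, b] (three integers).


query (1,2) [L1,L2] — begin 0,0,0
L1 α=1/2: [90, 121/2, 53/2]
L2 α=2/3: [134/3, 307/2, 1073/6]
= [45, 154, 179]

(1,1) stack=L1,L2,L3; from [0,0,0]:
after L1 α=1/4: [26, 51/2, 185/4]
after L2 α=3/4: [92, 1503/8, 353/16]
after L3 α=1/2: [125/2, 2207/16, 3665/32]
= [62, 138, 115]

at x=0,y=2 over L1,L2,L3,L4,L5,L6:
L1 α=5/7: [75, 190/7, 295/7]
L2 α=2/5: [537/5, 3566/35, 3587/35]
L3 α=0: [537/5, 3566/35, 3587/35]
L4 α=1/6: [368/3, 1247/14, 2000/21]
L5 α=1: [176, 52, 61]
L6 α=1/2: [201, 111, 107/2]
rounded: [201, 111, 54]

(0,1) stack=L1,L2,L3,L4,L5,L6; from [0,0,0]:
after L1 α=1/3: [79/3, 41/3, 64/3]
after L2 α=2/3: [265/9, 587/9, 808/9]
after L3 α=1/3: [692/27, 1948/27, 3686/27]
after L4 α=6/7: [39248/189, 24628/189, 40622/189]
after L5 α=1/2: [40414/189, 61861/378, 25414/189]
after L6 α=1/2: [35516/189, 140863/756, 34442/189]
= [188, 186, 182]

query (0,0) [L1,L2,L3,L4,L5,L6] — begin 0,0,0
+L1 (α=1/5) → [22/5, 59/5, 186/5]
+L2 (α=3/5) → [3689/25, 3298/25, 1407/25]
+L3 (α=2/3) → [6889/75, 10948/75, 2469/25]
+L4 (α=0) → [6889/75, 10948/75, 2469/25]
+L5 (α=4/5) → [40489/375, 63448/375, 8669/125]
+L6 (α=3/8) → [40157/300, 85723/600, 2411/50]
= [134, 143, 48]


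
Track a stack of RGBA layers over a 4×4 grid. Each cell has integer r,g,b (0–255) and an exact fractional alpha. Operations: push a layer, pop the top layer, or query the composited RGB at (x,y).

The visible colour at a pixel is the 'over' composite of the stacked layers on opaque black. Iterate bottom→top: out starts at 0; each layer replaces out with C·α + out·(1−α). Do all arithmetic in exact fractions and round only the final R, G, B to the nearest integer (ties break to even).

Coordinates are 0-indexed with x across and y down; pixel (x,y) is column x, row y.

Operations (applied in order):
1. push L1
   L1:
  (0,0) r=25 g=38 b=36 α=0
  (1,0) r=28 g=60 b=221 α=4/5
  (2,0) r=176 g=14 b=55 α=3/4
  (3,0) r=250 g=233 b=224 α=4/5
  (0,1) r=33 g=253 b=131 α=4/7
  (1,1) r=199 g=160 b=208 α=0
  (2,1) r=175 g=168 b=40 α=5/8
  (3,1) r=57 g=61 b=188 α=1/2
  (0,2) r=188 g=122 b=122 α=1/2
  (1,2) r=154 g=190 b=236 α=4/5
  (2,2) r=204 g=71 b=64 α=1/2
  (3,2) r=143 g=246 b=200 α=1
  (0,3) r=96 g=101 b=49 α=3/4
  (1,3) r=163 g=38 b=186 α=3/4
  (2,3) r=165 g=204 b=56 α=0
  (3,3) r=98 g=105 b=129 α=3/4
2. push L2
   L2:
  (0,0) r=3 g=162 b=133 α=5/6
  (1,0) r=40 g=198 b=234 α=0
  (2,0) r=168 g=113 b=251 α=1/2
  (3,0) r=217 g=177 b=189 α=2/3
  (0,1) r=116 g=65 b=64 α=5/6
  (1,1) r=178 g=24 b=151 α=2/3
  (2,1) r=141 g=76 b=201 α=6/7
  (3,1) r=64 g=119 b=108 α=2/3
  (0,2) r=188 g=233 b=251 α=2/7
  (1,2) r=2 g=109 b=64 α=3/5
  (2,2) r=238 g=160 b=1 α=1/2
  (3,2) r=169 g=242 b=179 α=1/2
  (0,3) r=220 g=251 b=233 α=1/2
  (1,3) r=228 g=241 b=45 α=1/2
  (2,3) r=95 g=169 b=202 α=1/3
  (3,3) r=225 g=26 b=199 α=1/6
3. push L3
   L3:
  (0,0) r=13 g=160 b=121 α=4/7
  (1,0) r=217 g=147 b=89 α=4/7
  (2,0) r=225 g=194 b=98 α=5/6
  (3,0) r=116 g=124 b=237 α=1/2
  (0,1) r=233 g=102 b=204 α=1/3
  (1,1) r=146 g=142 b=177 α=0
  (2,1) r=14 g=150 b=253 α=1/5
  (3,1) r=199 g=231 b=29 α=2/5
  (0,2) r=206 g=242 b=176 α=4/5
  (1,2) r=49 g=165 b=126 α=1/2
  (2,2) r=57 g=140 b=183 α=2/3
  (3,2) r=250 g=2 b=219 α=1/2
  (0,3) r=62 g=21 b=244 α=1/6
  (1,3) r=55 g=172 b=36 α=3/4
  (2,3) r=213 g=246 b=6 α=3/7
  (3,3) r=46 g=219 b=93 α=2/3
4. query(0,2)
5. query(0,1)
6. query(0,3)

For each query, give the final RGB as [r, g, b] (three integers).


at x=0,y=2 over L1,L2,L3:
L1 α=1/2: [94, 61, 61]
L2 α=2/7: [846/7, 771/7, 807/7]
L3 α=4/5: [6614/35, 7547/35, 1147/7]
rounded: [189, 216, 164]

query (0,1) [L1,L2,L3] — begin 0,0,0
L1 α=4/7: [132/7, 1012/7, 524/7]
L2 α=5/6: [2096/21, 3287/42, 1382/21]
L3 α=1/3: [9085/63, 5429/63, 7048/63]
→ [144, 86, 112]

(0,3) stack=L1,L2,L3; from [0,0,0]:
+L1 (α=3/4) → [72, 303/4, 147/4]
+L2 (α=1/2) → [146, 1307/8, 1079/8]
+L3 (α=1/6) → [132, 6703/48, 2449/16]
rounded: [132, 140, 153]


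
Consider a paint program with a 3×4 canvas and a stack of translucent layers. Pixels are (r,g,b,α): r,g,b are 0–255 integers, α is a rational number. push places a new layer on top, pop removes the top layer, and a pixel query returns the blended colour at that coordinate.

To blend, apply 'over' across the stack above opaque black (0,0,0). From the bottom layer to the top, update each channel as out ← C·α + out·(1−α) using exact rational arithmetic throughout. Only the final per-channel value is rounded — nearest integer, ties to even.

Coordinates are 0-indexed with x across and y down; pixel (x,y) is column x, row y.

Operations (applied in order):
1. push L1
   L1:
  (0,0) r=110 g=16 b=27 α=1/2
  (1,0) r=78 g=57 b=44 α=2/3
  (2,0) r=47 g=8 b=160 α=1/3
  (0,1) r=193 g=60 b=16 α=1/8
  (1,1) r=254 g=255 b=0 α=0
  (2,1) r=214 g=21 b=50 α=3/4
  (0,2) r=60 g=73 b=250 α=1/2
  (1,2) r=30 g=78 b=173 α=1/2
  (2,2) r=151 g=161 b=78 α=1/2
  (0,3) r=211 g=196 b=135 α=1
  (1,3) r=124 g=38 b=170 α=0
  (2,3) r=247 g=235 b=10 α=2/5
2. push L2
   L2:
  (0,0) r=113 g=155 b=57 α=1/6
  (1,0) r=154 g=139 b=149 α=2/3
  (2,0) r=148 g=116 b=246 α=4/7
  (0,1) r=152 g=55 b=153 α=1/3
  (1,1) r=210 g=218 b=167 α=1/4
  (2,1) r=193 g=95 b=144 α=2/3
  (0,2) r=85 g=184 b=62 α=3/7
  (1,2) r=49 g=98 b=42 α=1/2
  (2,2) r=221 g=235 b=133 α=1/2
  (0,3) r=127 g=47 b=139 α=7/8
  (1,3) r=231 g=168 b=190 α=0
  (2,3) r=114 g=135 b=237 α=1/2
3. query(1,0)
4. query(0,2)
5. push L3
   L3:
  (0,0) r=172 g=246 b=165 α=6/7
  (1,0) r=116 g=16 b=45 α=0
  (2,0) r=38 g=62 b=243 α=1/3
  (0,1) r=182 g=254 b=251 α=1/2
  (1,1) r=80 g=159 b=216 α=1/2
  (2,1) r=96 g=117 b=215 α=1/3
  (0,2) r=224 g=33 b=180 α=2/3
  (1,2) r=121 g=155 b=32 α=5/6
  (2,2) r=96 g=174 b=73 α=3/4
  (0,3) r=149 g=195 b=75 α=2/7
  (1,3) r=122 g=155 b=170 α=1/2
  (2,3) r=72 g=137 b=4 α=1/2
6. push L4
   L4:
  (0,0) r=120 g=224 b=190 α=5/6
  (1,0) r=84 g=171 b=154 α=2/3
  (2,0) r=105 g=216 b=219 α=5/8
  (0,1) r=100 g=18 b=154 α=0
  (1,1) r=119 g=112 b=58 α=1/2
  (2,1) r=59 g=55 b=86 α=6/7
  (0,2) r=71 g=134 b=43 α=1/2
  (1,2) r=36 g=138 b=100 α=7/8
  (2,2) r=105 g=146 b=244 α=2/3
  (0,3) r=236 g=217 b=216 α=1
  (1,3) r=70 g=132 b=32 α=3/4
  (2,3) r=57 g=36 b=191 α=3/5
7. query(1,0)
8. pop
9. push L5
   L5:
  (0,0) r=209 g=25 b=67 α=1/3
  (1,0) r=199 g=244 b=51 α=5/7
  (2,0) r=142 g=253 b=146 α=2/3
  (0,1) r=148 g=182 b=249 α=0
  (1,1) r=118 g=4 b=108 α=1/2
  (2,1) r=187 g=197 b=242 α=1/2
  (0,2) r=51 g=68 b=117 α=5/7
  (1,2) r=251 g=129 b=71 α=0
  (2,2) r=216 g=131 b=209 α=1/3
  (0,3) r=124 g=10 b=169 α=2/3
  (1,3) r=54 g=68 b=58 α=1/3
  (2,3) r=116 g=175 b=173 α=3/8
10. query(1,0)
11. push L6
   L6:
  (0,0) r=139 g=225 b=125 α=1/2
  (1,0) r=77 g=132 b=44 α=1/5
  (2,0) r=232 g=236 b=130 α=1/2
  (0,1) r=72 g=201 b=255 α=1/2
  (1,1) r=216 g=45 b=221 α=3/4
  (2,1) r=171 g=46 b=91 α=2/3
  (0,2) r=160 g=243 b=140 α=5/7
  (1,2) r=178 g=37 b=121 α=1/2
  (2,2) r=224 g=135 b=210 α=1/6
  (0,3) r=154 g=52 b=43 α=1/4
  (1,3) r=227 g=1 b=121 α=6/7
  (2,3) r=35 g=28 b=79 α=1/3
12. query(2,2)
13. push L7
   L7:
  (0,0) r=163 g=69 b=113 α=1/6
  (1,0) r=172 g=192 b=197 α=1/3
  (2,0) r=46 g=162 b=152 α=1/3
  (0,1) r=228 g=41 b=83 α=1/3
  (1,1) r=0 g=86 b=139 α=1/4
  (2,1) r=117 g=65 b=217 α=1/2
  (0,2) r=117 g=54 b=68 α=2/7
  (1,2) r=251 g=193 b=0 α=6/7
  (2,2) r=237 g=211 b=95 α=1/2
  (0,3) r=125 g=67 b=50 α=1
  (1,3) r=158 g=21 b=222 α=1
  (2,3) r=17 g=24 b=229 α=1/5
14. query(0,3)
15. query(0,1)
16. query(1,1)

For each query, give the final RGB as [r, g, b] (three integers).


at x=1,y=0 over L1,L2:
L1 α=2/3: [52, 38, 88/3]
L2 α=2/3: [120, 316/3, 982/9]
→ [120, 105, 109]

query (0,2) [L1,L2] — begin 0,0,0
L1 α=1/2: [30, 73/2, 125]
L2 α=3/7: [375/7, 698/7, 98]
= [54, 100, 98]

(1,0) stack=L1,L2,L3,L4; from [0,0,0]:
+L1 (α=2/3) → [52, 38, 88/3]
+L2 (α=2/3) → [120, 316/3, 982/9]
+L3 (α=0) → [120, 316/3, 982/9]
+L4 (α=2/3) → [96, 1342/9, 3754/27]
→ [96, 149, 139]

query (1,0) [L1,L2,L3,L5] — begin 0,0,0
L1 α=2/3: [52, 38, 88/3]
L2 α=2/3: [120, 316/3, 982/9]
L3 α=0: [120, 316/3, 982/9]
L5 α=5/7: [1235/7, 4292/21, 4259/63]
= [176, 204, 68]

query (2,2) [L1,L2,L3,L5,L6] — begin 0,0,0
L1 α=1/2: [151/2, 161/2, 39]
L2 α=1/2: [593/4, 631/4, 86]
L3 α=3/4: [1745/16, 2719/16, 305/4]
L5 α=1/3: [3473/24, 3767/24, 241/2]
L6 α=1/6: [22741/144, 22075/144, 1625/12]
→ [158, 153, 135]

at x=0,y=3 over L1,L2,L3,L5,L6,L7:
L1 α=1: [211, 196, 135]
L2 α=7/8: [275/2, 525/8, 277/2]
L3 α=2/7: [1971/14, 5745/56, 1685/14]
L5 α=2/3: [5443/42, 6865/168, 2139/14]
L6 α=1/4: [7599/56, 9777/224, 7019/56]
L7 α=1: [125, 67, 50]
= [125, 67, 50]

(0,1) stack=L1,L2,L3,L5,L6,L7; from [0,0,0]:
L1 α=1/8: [193/8, 15/2, 2]
L2 α=1/3: [267/4, 70/3, 157/3]
L3 α=1/2: [995/8, 416/3, 455/3]
L5 α=0: [995/8, 416/3, 455/3]
L6 α=1/2: [1571/16, 1019/6, 610/3]
L7 α=1/3: [3395/24, 1142/9, 1469/9]
rounded: [141, 127, 163]

query (1,1) [L1,L2,L3,L5,L6,L7] — begin 0,0,0
after L1 α=0: [0, 0, 0]
after L2 α=1/4: [105/2, 109/2, 167/4]
after L3 α=1/2: [265/4, 427/4, 1031/8]
after L5 α=1/2: [737/8, 443/8, 1895/16]
after L6 α=3/4: [5921/32, 1523/32, 12503/64]
after L7 α=1/4: [17763/128, 7321/128, 46405/256]
= [139, 57, 181]


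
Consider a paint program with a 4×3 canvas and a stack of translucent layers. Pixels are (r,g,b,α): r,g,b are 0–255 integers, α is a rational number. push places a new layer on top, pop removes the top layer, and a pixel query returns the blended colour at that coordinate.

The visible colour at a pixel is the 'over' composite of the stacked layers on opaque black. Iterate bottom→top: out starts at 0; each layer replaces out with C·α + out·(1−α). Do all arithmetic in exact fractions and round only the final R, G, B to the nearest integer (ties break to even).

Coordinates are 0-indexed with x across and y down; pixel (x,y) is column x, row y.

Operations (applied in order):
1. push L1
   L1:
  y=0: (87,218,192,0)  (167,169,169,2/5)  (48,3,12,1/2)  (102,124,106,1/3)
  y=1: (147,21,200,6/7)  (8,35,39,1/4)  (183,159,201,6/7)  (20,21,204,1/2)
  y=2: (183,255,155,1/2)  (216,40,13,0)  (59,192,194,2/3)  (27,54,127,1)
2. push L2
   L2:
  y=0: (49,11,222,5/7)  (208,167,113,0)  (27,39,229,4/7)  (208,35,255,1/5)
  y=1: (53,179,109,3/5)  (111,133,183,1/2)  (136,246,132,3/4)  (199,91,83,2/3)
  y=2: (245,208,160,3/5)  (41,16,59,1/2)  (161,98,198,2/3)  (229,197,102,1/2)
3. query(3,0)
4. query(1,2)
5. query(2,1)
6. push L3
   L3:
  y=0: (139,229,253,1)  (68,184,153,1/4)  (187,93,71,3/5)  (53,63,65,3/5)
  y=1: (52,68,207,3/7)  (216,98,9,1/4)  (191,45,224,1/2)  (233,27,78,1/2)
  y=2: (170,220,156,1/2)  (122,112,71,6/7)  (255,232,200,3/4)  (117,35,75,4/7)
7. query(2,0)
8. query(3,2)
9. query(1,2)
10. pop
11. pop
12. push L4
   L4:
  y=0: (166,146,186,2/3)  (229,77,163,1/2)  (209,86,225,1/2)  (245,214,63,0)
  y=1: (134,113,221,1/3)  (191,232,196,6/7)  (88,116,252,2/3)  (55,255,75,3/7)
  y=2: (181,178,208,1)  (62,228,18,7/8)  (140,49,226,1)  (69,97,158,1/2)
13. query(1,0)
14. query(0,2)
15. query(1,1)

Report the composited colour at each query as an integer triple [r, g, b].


(3,0) stack=L1,L2; from [0,0,0]:
+L1 (α=1/3) → [34, 124/3, 106/3]
+L2 (α=1/5) → [344/5, 601/15, 1189/15]
= [69, 40, 79]

at x=1,y=2 over L1,L2:
+L1 (α=0) → [0, 0, 0]
+L2 (α=1/2) → [41/2, 8, 59/2]
→ [20, 8, 30]

(2,1) stack=L1,L2; from [0,0,0]:
L1 α=6/7: [1098/7, 954/7, 1206/7]
L2 α=3/4: [1977/14, 1530/7, 1989/14]
→ [141, 219, 142]

query (2,0) [L1,L2,L3] — begin 0,0,0
+L1 (α=1/2) → [24, 3/2, 6]
+L2 (α=4/7) → [180/7, 321/14, 934/7]
+L3 (α=3/5) → [4287/35, 2274/35, 3359/35]
→ [122, 65, 96]

(3,2) stack=L1,L2,L3; from [0,0,0]:
L1 α=1: [27, 54, 127]
L2 α=1/2: [128, 251/2, 229/2]
L3 α=4/7: [852/7, 1033/14, 1287/14]
→ [122, 74, 92]

at x=1,y=2 over L1,L2,L3:
+L1 (α=0) → [0, 0, 0]
+L2 (α=1/2) → [41/2, 8, 59/2]
+L3 (α=6/7) → [215/2, 680/7, 911/14]
= [108, 97, 65]

query (1,0) [L1,L4] — begin 0,0,0
after L1 α=2/5: [334/5, 338/5, 338/5]
after L4 α=1/2: [1479/10, 723/10, 1153/10]
= [148, 72, 115]

at x=0,y=2 over L1,L4:
after L1 α=1/2: [183/2, 255/2, 155/2]
after L4 α=1: [181, 178, 208]
= [181, 178, 208]

query (1,1) [L1,L4] — begin 0,0,0
L1 α=1/4: [2, 35/4, 39/4]
L4 α=6/7: [164, 5603/28, 4743/28]
= [164, 200, 169]
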